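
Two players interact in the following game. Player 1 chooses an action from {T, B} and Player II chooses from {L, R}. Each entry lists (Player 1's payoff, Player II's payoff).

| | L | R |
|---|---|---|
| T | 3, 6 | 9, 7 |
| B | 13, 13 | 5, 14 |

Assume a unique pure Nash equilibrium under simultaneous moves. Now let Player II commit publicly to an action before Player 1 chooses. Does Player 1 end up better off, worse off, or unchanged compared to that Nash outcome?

Player 1 best-responds to each possible Player II move:
- L: Player 1 compares 3, 13 and picks B; Player II would get 13.
- R: Player 1 compares 9, 5 and picks T; Player II would get 7.
Maximizing over 13, 7, Player II chooses L. Subgame-perfect outcome: (B, L) with payoffs (13, 13).
Under simultaneous play:
Player 1's best replies: L→B; R→T.
Player II's best replies: T→R; B→R.
Only (T, R) has each player best-responding; Nash payoffs (9, 7).
Player 1 earns 13 sequentially versus 9 at the Nash outcome: better off.

better off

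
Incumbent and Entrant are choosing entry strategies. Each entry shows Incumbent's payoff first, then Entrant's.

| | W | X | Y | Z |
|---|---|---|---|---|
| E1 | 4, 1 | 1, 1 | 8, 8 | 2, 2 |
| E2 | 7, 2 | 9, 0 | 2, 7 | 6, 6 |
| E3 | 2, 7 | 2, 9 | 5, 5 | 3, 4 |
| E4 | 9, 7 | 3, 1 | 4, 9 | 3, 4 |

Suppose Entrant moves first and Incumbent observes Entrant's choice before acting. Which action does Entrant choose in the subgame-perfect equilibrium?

Work backward from Incumbent's decision.
- W: Incumbent compares 4, 7, 2, 9 and picks E4; Entrant would get 7.
- X: Incumbent compares 1, 9, 2, 3 and picks E2; Entrant would get 0.
- Y: Incumbent compares 8, 2, 5, 4 and picks E1; Entrant would get 8.
- Z: Incumbent compares 2, 6, 3, 3 and picks E2; Entrant would get 6.
Among 7, 0, 8, 6, the best is 8 at Y. Subgame-perfect outcome: (E1, Y) with payoffs (8, 8).

Y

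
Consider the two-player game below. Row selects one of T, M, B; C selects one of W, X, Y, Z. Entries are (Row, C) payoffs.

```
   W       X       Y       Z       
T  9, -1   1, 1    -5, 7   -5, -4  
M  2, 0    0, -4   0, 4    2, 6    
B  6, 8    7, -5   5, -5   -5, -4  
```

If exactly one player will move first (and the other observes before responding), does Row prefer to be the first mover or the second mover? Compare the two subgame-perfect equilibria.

first

If Row leads: C's best replies are T→Y, M→Z, B→W; Row's induced payoffs -5, 2, 6; outcome (B, W), payoffs (6, 8).
If C leads: Row's best replies are W→T, X→B, Y→B, Z→M; C's induced payoffs -1, -5, -5, 6; outcome (M, Z), payoffs (2, 6).
Row gets 6 moving first and 2 moving second, so Row prefers to move first.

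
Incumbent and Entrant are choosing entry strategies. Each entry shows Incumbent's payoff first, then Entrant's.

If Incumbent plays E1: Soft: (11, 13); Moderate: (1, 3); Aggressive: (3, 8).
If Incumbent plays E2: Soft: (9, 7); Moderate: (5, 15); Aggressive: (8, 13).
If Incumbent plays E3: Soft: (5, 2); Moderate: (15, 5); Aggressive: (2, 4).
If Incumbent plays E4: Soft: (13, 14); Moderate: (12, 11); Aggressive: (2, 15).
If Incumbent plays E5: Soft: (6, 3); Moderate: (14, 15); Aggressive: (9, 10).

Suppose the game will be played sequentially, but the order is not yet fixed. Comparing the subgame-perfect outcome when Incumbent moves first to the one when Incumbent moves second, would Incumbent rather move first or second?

If Incumbent leads: Entrant's best replies are E1→Soft, E2→Moderate, E3→Moderate, E4→Aggressive, E5→Moderate; Incumbent's induced payoffs 11, 5, 15, 2, 14; outcome (E3, Moderate), payoffs (15, 5).
If Entrant leads: Incumbent's best replies are Soft→E4, Moderate→E3, Aggressive→E5; Entrant's induced payoffs 14, 5, 10; outcome (E4, Soft), payoffs (13, 14).
Incumbent gets 15 moving first and 13 moving second, so Incumbent prefers to move first.

first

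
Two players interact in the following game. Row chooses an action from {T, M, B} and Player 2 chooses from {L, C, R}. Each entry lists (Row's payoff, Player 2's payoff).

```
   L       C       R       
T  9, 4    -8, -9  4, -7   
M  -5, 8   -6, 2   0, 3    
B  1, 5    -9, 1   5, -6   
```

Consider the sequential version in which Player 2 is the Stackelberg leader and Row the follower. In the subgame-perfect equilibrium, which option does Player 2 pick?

Backward induction with Player 2 moving first.
- L → Row plays T (best of 9, -5, 1); Player 2 gets 4.
- C → Row plays M (best of -8, -6, -9); Player 2 gets 2.
- R → Row plays B (best of 4, 0, 5); Player 2 gets -6.
Among 4, 2, -6, the best is 4 at L. Subgame-perfect outcome: (T, L) with payoffs (9, 4).

L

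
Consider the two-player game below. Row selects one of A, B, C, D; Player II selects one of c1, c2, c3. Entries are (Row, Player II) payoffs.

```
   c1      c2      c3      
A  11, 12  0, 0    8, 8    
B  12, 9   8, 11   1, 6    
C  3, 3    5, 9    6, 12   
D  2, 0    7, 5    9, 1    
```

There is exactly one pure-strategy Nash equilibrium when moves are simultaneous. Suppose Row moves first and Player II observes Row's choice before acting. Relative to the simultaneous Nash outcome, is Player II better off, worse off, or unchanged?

Work backward from Player II's decision.
- A → Player II plays c1 (best of 12, 0, 8); Row gets 11.
- B → Player II plays c2 (best of 9, 11, 6); Row gets 8.
- C → Player II plays c3 (best of 3, 9, 12); Row gets 6.
- D → Player II plays c2 (best of 0, 5, 1); Row gets 7.
Row's induced payoffs are 11, 8, 6, 7, so Row commits to A. Subgame-perfect outcome: (A, c1) with payoffs (11, 12).
For the simultaneous game, intersect best replies.
Row's best replies: c1→B; c2→B; c3→D.
Player II's best replies: A→c1; B→c2; C→c3; D→c2.
The unique mutual best reply is (B, c2), giving (8, 11).
Player II earns 12 sequentially versus 11 at the Nash outcome: better off.

better off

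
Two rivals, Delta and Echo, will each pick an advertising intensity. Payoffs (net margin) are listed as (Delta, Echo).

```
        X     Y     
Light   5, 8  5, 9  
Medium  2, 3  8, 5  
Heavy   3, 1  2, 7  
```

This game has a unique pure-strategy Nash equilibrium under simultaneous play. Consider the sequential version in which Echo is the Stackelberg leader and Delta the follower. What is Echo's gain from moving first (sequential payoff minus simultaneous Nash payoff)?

3

Backward induction with Echo moving first.
- X → Delta plays Light (best of 5, 2, 3); Echo gets 8.
- Y → Delta plays Medium (best of 5, 8, 2); Echo gets 5.
Echo's induced payoffs are 8, 5, so Echo commits to X. Subgame-perfect outcome: (Light, X) with payoffs (5, 8).
Under simultaneous play:
Delta's best replies: X→Light; Y→Medium.
Echo's best replies: Light→Y; Medium→Y; Heavy→Y.
Only (Medium, Y) has each player best-responding; Nash payoffs (8, 5).
Echo's commitment gain: 8 − 5 = 3.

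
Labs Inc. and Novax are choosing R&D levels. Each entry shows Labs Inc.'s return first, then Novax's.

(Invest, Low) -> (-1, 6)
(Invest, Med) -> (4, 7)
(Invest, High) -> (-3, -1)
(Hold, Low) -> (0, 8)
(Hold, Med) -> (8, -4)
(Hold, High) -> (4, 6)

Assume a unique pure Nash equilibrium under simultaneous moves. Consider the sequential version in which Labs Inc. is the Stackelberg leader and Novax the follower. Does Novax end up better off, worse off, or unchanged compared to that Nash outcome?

worse off

Solve by backward induction (Labs Inc. leads).
- Invest: Novax compares 6, 7, -1 and picks Med; Labs Inc. would get 4.
- Hold: Novax compares 8, -4, 6 and picks Low; Labs Inc. would get 0.
Maximizing over 4, 0, Labs Inc. chooses Invest. Subgame-perfect outcome: (Invest, Med) with payoffs (4, 7).
Now find the simultaneous Nash equilibrium.
Labs Inc.'s best replies: Low→Hold; Med→Hold; High→Hold.
Novax's best replies: Invest→Med; Hold→Low.
The unique mutual best reply is (Hold, Low), giving (0, 8).
Novax earns 7 sequentially versus 8 at the Nash outcome: worse off.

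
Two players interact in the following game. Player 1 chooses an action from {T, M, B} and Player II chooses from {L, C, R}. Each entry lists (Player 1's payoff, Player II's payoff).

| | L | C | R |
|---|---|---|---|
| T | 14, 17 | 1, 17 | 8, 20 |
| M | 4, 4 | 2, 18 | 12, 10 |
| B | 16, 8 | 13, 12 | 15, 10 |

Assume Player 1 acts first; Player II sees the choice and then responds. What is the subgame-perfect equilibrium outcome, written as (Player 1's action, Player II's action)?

Player II best-responds to each possible Player 1 move:
- T → Player II plays R (best of 17, 17, 20); Player 1 gets 8.
- M → Player II plays C (best of 4, 18, 10); Player 1 gets 2.
- B → Player II plays C (best of 8, 12, 10); Player 1 gets 13.
Maximizing over 8, 2, 13, Player 1 chooses B. Subgame-perfect outcome: (B, C) with payoffs (13, 12).

(B, C)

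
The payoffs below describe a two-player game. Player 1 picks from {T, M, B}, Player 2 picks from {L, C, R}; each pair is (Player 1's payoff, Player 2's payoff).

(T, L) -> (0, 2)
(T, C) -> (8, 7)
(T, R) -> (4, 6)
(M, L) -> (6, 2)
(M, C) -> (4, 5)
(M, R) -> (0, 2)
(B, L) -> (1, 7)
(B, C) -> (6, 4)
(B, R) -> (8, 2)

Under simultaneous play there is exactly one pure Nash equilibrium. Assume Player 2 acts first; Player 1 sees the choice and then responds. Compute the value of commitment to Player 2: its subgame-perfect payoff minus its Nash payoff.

0

Work backward from Player 1's decision.
- L: BR = M, leader payoff 2.
- C: BR = T, leader payoff 7.
- R: BR = B, leader payoff 2.
Player 2's induced payoffs are 2, 7, 2, so Player 2 commits to C. Subgame-perfect outcome: (T, C) with payoffs (8, 7).
Now find the simultaneous Nash equilibrium.
Player 1's best replies: L→M; C→T; R→B.
Player 2's best replies: T→C; M→C; B→L.
Only (T, C) has each player best-responding; Nash payoffs (8, 7).
Player 2's commitment gain: 7 − 7 = 0.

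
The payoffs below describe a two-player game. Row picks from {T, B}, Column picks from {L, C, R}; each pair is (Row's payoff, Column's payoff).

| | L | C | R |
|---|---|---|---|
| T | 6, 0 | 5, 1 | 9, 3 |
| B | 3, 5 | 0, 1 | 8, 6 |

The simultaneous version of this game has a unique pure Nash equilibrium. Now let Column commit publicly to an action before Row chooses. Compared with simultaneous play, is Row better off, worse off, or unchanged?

unchanged

Solve by backward induction (Column leads).
- L: Row compares 6, 3 and picks T; Column would get 0.
- C: Row compares 5, 0 and picks T; Column would get 1.
- R: Row compares 9, 8 and picks T; Column would get 3.
Column's induced payoffs are 0, 1, 3, so Column commits to R. Subgame-perfect outcome: (T, R) with payoffs (9, 3).
Now find the simultaneous Nash equilibrium.
Row's best replies: L→T; C→T; R→T.
Column's best replies: T→R; B→R.
The unique mutual best reply is (T, R), giving (9, 3).
Row earns 9 sequentially versus 9 at the Nash outcome: unchanged.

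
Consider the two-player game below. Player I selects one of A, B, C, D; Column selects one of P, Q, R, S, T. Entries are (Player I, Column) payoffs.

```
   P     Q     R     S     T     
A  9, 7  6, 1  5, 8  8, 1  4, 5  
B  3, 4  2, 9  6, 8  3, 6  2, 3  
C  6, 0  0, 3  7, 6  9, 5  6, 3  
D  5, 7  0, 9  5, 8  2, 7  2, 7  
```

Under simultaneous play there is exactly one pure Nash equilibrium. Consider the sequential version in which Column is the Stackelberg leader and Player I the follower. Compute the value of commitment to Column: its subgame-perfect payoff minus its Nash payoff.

Player I best-responds to each possible Column move:
- P: BR = A, leader payoff 7.
- Q: BR = A, leader payoff 1.
- R: BR = C, leader payoff 6.
- S: BR = C, leader payoff 5.
- T: BR = C, leader payoff 3.
Column's induced payoffs are 7, 1, 6, 5, 3, so Column commits to P. Subgame-perfect outcome: (A, P) with payoffs (9, 7).
Now find the simultaneous Nash equilibrium.
Player I's best replies: P→A; Q→A; R→C; S→C; T→C.
Column's best replies: A→R; B→Q; C→R; D→Q.
The unique mutual best reply is (C, R), giving (7, 6).
Column's commitment gain: 7 − 6 = 1.

1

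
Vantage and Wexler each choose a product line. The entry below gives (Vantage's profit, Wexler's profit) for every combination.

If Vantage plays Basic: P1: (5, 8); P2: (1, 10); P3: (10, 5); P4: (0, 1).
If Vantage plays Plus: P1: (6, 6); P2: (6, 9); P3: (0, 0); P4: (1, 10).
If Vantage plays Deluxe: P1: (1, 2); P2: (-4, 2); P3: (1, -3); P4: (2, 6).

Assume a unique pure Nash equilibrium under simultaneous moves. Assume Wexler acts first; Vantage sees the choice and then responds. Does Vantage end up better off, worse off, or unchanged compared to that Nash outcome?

better off

Solve by backward induction (Wexler leads).
- P1: Vantage compares 5, 6, 1 and picks Plus; Wexler would get 6.
- P2: Vantage compares 1, 6, -4 and picks Plus; Wexler would get 9.
- P3: Vantage compares 10, 0, 1 and picks Basic; Wexler would get 5.
- P4: Vantage compares 0, 1, 2 and picks Deluxe; Wexler would get 6.
Maximizing over 6, 9, 5, 6, Wexler chooses P2. Subgame-perfect outcome: (Plus, P2) with payoffs (6, 9).
For the simultaneous game, intersect best replies.
Vantage's best replies: P1→Plus; P2→Plus; P3→Basic; P4→Deluxe.
Wexler's best replies: Basic→P2; Plus→P4; Deluxe→P4.
Only (Deluxe, P4) has each player best-responding; Nash payoffs (2, 6).
Vantage earns 6 sequentially versus 2 at the Nash outcome: better off.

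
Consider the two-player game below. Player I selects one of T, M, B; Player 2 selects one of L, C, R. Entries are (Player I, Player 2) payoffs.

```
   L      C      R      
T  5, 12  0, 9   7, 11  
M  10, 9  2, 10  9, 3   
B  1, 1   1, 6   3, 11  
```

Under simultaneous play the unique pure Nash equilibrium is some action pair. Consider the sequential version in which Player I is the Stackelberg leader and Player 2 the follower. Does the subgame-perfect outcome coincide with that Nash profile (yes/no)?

no

Work backward from Player 2's decision.
- T: Player 2 compares 12, 9, 11 and picks L; Player I would get 5.
- M: Player 2 compares 9, 10, 3 and picks C; Player I would get 2.
- B: Player 2 compares 1, 6, 11 and picks R; Player I would get 3.
Player I's induced payoffs are 5, 2, 3, so Player I commits to T. Subgame-perfect outcome: (T, L) with payoffs (5, 12).
For the simultaneous game, intersect best replies.
Player I's best replies: L→M; C→M; R→M.
Player 2's best replies: T→L; M→C; B→R.
Only (M, C) has each player best-responding; Nash payoffs (2, 10).
Sequential outcome (T, L) differs from the Nash profile (M, C).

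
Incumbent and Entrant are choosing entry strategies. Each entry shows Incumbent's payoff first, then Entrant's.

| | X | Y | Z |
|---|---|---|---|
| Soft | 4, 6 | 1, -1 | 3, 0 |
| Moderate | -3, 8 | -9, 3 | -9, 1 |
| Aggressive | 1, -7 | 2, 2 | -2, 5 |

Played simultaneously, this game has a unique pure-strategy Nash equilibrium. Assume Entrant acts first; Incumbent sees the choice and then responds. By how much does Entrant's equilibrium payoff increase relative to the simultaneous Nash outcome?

0

Solve by backward induction (Entrant leads).
- X → Incumbent plays Soft (best of 4, -3, 1); Entrant gets 6.
- Y → Incumbent plays Aggressive (best of 1, -9, 2); Entrant gets 2.
- Z → Incumbent plays Soft (best of 3, -9, -2); Entrant gets 0.
Among 6, 2, 0, the best is 6 at X. Subgame-perfect outcome: (Soft, X) with payoffs (4, 6).
Now find the simultaneous Nash equilibrium.
Incumbent's best replies: X→Soft; Y→Aggressive; Z→Soft.
Entrant's best replies: Soft→X; Moderate→X; Aggressive→Z.
The unique mutual best reply is (Soft, X), giving (4, 6).
Entrant's commitment gain: 6 − 6 = 0.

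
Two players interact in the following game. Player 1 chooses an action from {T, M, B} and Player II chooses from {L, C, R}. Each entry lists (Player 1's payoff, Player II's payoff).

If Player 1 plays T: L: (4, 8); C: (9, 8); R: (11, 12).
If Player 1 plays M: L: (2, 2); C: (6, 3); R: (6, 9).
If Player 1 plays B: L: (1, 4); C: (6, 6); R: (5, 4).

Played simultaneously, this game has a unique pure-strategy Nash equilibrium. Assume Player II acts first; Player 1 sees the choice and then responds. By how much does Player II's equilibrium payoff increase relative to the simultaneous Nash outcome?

0

Work backward from Player 1's decision.
- L: Player 1 compares 4, 2, 1 and picks T; Player II would get 8.
- C: Player 1 compares 9, 6, 6 and picks T; Player II would get 8.
- R: Player 1 compares 11, 6, 5 and picks T; Player II would get 12.
Player II's induced payoffs are 8, 8, 12, so Player II commits to R. Subgame-perfect outcome: (T, R) with payoffs (11, 12).
Under simultaneous play:
Player 1's best replies: L→T; C→T; R→T.
Player II's best replies: T→R; M→R; B→C.
Only (T, R) has each player best-responding; Nash payoffs (11, 12).
Player II's commitment gain: 12 − 12 = 0.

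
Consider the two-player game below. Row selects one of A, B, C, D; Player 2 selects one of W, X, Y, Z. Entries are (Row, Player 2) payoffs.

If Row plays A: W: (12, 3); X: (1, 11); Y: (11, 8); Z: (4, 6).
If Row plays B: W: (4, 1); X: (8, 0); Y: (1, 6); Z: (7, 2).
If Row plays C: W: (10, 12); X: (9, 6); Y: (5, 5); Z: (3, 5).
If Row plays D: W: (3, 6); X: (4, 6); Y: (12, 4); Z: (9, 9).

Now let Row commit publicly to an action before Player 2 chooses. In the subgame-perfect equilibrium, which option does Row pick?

Work backward from Player 2's decision.
- A → Player 2 plays X (best of 3, 11, 8, 6); Row gets 1.
- B → Player 2 plays Y (best of 1, 0, 6, 2); Row gets 1.
- C → Player 2 plays W (best of 12, 6, 5, 5); Row gets 10.
- D → Player 2 plays Z (best of 6, 6, 4, 9); Row gets 9.
Among 1, 1, 10, 9, the best is 10 at C. Subgame-perfect outcome: (C, W) with payoffs (10, 12).

C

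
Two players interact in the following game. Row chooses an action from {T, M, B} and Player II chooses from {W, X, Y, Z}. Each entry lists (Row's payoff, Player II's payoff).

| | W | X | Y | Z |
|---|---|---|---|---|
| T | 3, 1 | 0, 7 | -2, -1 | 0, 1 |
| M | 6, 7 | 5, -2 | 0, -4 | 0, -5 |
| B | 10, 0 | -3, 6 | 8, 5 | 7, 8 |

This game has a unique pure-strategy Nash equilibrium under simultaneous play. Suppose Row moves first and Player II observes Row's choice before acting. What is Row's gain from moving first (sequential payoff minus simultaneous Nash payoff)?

Player II best-responds to each possible Row move:
- T: BR = X, leader payoff 0.
- M: BR = W, leader payoff 6.
- B: BR = Z, leader payoff 7.
Row's induced payoffs are 0, 6, 7, so Row commits to B. Subgame-perfect outcome: (B, Z) with payoffs (7, 8).
Under simultaneous play:
Row's best replies: W→B; X→M; Y→B; Z→B.
Player II's best replies: T→X; M→W; B→Z.
The unique mutual best reply is (B, Z), giving (7, 8).
Row's commitment gain: 7 − 7 = 0.

0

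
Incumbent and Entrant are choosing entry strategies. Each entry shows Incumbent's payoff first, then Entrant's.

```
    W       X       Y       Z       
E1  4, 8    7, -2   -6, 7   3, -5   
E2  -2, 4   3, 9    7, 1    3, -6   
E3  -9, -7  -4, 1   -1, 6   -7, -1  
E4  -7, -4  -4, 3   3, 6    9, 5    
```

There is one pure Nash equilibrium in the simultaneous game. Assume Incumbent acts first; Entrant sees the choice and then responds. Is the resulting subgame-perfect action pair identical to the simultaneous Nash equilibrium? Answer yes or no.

Solve by backward induction (Incumbent leads).
- E1: BR = W, leader payoff 4.
- E2: BR = X, leader payoff 3.
- E3: BR = Y, leader payoff -1.
- E4: BR = Y, leader payoff 3.
Maximizing over 4, 3, -1, 3, Incumbent chooses E1. Subgame-perfect outcome: (E1, W) with payoffs (4, 8).
For the simultaneous game, intersect best replies.
Incumbent's best replies: W→E1; X→E1; Y→E2; Z→E4.
Entrant's best replies: E1→W; E2→X; E3→Y; E4→Y.
The unique mutual best reply is (E1, W), giving (4, 8).
Sequential outcome (E1, W) coincides with the Nash profile (E1, W).

yes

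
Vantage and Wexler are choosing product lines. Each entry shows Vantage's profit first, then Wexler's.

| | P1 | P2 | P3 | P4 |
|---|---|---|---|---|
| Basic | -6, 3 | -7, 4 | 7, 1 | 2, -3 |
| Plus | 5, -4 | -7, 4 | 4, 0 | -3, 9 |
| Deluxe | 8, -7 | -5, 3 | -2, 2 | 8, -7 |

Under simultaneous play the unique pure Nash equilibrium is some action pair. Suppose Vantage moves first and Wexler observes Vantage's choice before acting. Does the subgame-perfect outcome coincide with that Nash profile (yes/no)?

no

Work backward from Wexler's decision.
- Basic: BR = P2, leader payoff -7.
- Plus: BR = P4, leader payoff -3.
- Deluxe: BR = P2, leader payoff -5.
Among -7, -3, -5, the best is -3 at Plus. Subgame-perfect outcome: (Plus, P4) with payoffs (-3, 9).
Under simultaneous play:
Vantage's best replies: P1→Deluxe; P2→Deluxe; P3→Basic; P4→Deluxe.
Wexler's best replies: Basic→P2; Plus→P4; Deluxe→P2.
Only (Deluxe, P2) has each player best-responding; Nash payoffs (-5, 3).
Sequential outcome (Plus, P4) differs from the Nash profile (Deluxe, P2).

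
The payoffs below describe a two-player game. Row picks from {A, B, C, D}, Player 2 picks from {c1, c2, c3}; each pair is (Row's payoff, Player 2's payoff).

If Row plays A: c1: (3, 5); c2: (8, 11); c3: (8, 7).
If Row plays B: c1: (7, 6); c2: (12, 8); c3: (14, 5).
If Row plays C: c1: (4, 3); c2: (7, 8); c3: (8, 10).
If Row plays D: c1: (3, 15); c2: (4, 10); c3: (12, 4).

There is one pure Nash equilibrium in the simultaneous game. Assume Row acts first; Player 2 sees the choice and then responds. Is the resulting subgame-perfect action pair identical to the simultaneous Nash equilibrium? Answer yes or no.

Backward induction with Row moving first.
- A: BR = c2, leader payoff 8.
- B: BR = c2, leader payoff 12.
- C: BR = c3, leader payoff 8.
- D: BR = c1, leader payoff 3.
Maximizing over 8, 12, 8, 3, Row chooses B. Subgame-perfect outcome: (B, c2) with payoffs (12, 8).
For the simultaneous game, intersect best replies.
Row's best replies: c1→B; c2→B; c3→B.
Player 2's best replies: A→c2; B→c2; C→c3; D→c1.
Only (B, c2) has each player best-responding; Nash payoffs (12, 8).
Sequential outcome (B, c2) coincides with the Nash profile (B, c2).

yes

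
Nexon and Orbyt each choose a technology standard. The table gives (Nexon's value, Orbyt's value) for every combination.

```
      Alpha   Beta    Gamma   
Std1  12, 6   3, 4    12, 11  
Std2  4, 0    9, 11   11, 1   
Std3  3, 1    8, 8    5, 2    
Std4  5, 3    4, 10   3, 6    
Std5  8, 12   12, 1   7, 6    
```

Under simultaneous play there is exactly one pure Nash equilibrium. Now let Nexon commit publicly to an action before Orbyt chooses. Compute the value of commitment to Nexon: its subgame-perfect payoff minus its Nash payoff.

0

Orbyt best-responds to each possible Nexon move:
- Std1: BR = Gamma, leader payoff 12.
- Std2: BR = Beta, leader payoff 9.
- Std3: BR = Beta, leader payoff 8.
- Std4: BR = Beta, leader payoff 4.
- Std5: BR = Alpha, leader payoff 8.
Among 12, 9, 8, 4, 8, the best is 12 at Std1. Subgame-perfect outcome: (Std1, Gamma) with payoffs (12, 11).
Now find the simultaneous Nash equilibrium.
Nexon's best replies: Alpha→Std1; Beta→Std5; Gamma→Std1.
Orbyt's best replies: Std1→Gamma; Std2→Beta; Std3→Beta; Std4→Beta; Std5→Alpha.
Only (Std1, Gamma) has each player best-responding; Nash payoffs (12, 11).
Nexon's commitment gain: 12 − 12 = 0.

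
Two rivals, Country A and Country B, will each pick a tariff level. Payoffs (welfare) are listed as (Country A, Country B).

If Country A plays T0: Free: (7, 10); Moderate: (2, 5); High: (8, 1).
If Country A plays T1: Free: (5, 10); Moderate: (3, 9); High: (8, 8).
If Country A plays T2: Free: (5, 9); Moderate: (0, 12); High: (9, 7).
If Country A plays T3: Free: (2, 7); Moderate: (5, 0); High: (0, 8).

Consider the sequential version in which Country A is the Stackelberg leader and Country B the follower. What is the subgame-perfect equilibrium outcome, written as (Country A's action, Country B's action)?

(T0, Free)

Backward induction with Country A moving first.
- T0: BR = Free, leader payoff 7.
- T1: BR = Free, leader payoff 5.
- T2: BR = Moderate, leader payoff 0.
- T3: BR = High, leader payoff 0.
Country A's induced payoffs are 7, 5, 0, 0, so Country A commits to T0. Subgame-perfect outcome: (T0, Free) with payoffs (7, 10).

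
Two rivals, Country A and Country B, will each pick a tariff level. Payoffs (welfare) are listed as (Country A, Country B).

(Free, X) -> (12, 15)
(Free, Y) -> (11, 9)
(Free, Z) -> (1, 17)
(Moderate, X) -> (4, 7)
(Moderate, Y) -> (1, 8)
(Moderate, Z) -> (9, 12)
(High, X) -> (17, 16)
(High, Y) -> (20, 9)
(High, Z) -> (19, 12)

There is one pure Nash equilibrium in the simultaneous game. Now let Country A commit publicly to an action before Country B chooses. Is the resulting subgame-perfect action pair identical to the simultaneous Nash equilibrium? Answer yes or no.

Backward induction with Country A moving first.
- Free: Country B compares 15, 9, 17 and picks Z; Country A would get 1.
- Moderate: Country B compares 7, 8, 12 and picks Z; Country A would get 9.
- High: Country B compares 16, 9, 12 and picks X; Country A would get 17.
Maximizing over 1, 9, 17, Country A chooses High. Subgame-perfect outcome: (High, X) with payoffs (17, 16).
Under simultaneous play:
Country A's best replies: X→High; Y→High; Z→High.
Country B's best replies: Free→Z; Moderate→Z; High→X.
The unique mutual best reply is (High, X), giving (17, 16).
Sequential outcome (High, X) coincides with the Nash profile (High, X).

yes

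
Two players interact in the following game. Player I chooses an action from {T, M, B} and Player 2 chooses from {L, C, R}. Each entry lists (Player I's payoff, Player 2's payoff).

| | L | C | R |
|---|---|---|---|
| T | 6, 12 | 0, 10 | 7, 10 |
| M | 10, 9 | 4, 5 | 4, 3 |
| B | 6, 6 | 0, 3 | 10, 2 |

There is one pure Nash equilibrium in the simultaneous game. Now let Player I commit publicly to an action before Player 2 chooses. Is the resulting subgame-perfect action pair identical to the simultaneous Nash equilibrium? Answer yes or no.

Work backward from Player 2's decision.
- T: Player 2 compares 12, 10, 10 and picks L; Player I would get 6.
- M: Player 2 compares 9, 5, 3 and picks L; Player I would get 10.
- B: Player 2 compares 6, 3, 2 and picks L; Player I would get 6.
Player I's induced payoffs are 6, 10, 6, so Player I commits to M. Subgame-perfect outcome: (M, L) with payoffs (10, 9).
Now find the simultaneous Nash equilibrium.
Player I's best replies: L→M; C→M; R→B.
Player 2's best replies: T→L; M→L; B→L.
Only (M, L) has each player best-responding; Nash payoffs (10, 9).
Sequential outcome (M, L) coincides with the Nash profile (M, L).

yes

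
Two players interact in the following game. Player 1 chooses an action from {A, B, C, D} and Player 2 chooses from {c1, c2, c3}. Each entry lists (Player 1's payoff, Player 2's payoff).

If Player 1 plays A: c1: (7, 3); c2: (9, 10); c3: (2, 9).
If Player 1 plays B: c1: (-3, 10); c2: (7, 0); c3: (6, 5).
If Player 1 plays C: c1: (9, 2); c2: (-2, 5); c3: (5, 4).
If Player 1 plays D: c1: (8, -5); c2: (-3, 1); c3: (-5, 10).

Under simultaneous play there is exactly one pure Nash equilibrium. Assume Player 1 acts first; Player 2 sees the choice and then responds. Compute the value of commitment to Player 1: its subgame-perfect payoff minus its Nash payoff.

Solve by backward induction (Player 1 leads).
- A: Player 2 compares 3, 10, 9 and picks c2; Player 1 would get 9.
- B: Player 2 compares 10, 0, 5 and picks c1; Player 1 would get -3.
- C: Player 2 compares 2, 5, 4 and picks c2; Player 1 would get -2.
- D: Player 2 compares -5, 1, 10 and picks c3; Player 1 would get -5.
Player 1's induced payoffs are 9, -3, -2, -5, so Player 1 commits to A. Subgame-perfect outcome: (A, c2) with payoffs (9, 10).
For the simultaneous game, intersect best replies.
Player 1's best replies: c1→C; c2→A; c3→B.
Player 2's best replies: A→c2; B→c1; C→c2; D→c3.
Only (A, c2) has each player best-responding; Nash payoffs (9, 10).
Player 1's commitment gain: 9 − 9 = 0.

0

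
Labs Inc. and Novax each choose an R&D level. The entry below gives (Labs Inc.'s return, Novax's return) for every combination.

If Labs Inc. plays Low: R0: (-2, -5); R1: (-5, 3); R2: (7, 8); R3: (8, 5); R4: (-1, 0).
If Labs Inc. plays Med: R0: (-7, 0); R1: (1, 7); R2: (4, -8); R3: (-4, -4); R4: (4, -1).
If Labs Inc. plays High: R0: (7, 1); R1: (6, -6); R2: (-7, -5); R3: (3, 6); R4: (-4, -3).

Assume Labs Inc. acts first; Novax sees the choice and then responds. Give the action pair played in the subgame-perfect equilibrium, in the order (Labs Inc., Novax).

Work backward from Novax's decision.
- Low → Novax plays R2 (best of -5, 3, 8, 5, 0); Labs Inc. gets 7.
- Med → Novax plays R1 (best of 0, 7, -8, -4, -1); Labs Inc. gets 1.
- High → Novax plays R3 (best of 1, -6, -5, 6, -3); Labs Inc. gets 3.
Labs Inc.'s induced payoffs are 7, 1, 3, so Labs Inc. commits to Low. Subgame-perfect outcome: (Low, R2) with payoffs (7, 8).

(Low, R2)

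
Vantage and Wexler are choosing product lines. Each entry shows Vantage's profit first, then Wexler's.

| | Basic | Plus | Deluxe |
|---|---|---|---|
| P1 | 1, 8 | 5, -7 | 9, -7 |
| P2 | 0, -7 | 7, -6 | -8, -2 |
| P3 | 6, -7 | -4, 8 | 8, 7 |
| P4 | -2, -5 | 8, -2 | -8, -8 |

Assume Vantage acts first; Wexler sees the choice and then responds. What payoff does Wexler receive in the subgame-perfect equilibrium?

-2

Work backward from Wexler's decision.
- P1 → Wexler plays Basic (best of 8, -7, -7); Vantage gets 1.
- P2 → Wexler plays Deluxe (best of -7, -6, -2); Vantage gets -8.
- P3 → Wexler plays Plus (best of -7, 8, 7); Vantage gets -4.
- P4 → Wexler plays Plus (best of -5, -2, -8); Vantage gets 8.
Vantage's induced payoffs are 1, -8, -4, 8, so Vantage commits to P4. Subgame-perfect outcome: (P4, Plus) with payoffs (8, -2).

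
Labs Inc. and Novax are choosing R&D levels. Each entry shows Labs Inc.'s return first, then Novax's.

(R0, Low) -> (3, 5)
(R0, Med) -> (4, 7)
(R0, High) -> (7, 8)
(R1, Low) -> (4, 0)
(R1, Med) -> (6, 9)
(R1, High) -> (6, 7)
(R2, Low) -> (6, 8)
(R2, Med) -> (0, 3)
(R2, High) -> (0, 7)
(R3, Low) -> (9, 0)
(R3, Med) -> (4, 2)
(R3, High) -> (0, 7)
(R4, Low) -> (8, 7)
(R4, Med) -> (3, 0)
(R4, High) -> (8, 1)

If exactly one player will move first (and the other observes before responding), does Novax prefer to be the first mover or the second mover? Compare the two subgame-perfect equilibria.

If Labs Inc. leads: Novax's best replies are R0→High, R1→Med, R2→Low, R3→High, R4→Low; Labs Inc.'s induced payoffs 7, 6, 6, 0, 8; outcome (R4, Low), payoffs (8, 7).
If Novax leads: Labs Inc.'s best replies are Low→R3, Med→R1, High→R4; Novax's induced payoffs 0, 9, 1; outcome (R1, Med), payoffs (6, 9).
Novax gets 9 moving first and 7 moving second, so Novax prefers to move first.

first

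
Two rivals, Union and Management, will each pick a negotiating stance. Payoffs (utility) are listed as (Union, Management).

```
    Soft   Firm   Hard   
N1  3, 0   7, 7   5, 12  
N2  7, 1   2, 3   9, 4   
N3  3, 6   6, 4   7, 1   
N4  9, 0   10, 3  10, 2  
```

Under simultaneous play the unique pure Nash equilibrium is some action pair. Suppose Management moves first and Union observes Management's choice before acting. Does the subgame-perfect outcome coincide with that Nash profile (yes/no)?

yes

Work backward from Union's decision.
- Soft → Union plays N4 (best of 3, 7, 3, 9); Management gets 0.
- Firm → Union plays N4 (best of 7, 2, 6, 10); Management gets 3.
- Hard → Union plays N4 (best of 5, 9, 7, 10); Management gets 2.
Maximizing over 0, 3, 2, Management chooses Firm. Subgame-perfect outcome: (N4, Firm) with payoffs (10, 3).
Under simultaneous play:
Union's best replies: Soft→N4; Firm→N4; Hard→N4.
Management's best replies: N1→Hard; N2→Hard; N3→Soft; N4→Firm.
The unique mutual best reply is (N4, Firm), giving (10, 3).
Sequential outcome (N4, Firm) coincides with the Nash profile (N4, Firm).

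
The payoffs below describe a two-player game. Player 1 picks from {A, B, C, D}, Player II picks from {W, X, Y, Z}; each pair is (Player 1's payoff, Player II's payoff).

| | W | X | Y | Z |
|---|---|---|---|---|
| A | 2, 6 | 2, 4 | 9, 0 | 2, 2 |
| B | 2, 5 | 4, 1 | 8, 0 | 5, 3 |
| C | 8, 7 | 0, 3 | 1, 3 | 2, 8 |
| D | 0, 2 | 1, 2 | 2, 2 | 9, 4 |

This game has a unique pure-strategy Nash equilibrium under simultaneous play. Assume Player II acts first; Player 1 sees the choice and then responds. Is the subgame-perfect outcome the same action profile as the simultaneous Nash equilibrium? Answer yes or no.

no

Backward induction with Player II moving first.
- W: Player 1 compares 2, 2, 8, 0 and picks C; Player II would get 7.
- X: Player 1 compares 2, 4, 0, 1 and picks B; Player II would get 1.
- Y: Player 1 compares 9, 8, 1, 2 and picks A; Player II would get 0.
- Z: Player 1 compares 2, 5, 2, 9 and picks D; Player II would get 4.
Player II's induced payoffs are 7, 1, 0, 4, so Player II commits to W. Subgame-perfect outcome: (C, W) with payoffs (8, 7).
Under simultaneous play:
Player 1's best replies: W→C; X→B; Y→A; Z→D.
Player II's best replies: A→W; B→W; C→Z; D→Z.
The unique mutual best reply is (D, Z), giving (9, 4).
Sequential outcome (C, W) differs from the Nash profile (D, Z).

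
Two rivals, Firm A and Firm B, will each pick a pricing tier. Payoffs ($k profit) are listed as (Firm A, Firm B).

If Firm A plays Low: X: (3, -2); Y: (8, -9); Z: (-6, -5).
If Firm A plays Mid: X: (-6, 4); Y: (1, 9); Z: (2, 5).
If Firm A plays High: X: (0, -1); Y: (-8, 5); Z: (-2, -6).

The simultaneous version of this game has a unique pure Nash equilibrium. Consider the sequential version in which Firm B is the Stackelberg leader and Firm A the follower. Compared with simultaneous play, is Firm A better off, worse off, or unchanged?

Solve by backward induction (Firm B leads).
- X: BR = Low, leader payoff -2.
- Y: BR = Low, leader payoff -9.
- Z: BR = Mid, leader payoff 5.
Among -2, -9, 5, the best is 5 at Z. Subgame-perfect outcome: (Mid, Z) with payoffs (2, 5).
Now find the simultaneous Nash equilibrium.
Firm A's best replies: X→Low; Y→Low; Z→Mid.
Firm B's best replies: Low→X; Mid→Y; High→Y.
The unique mutual best reply is (Low, X), giving (3, -2).
Firm A earns 2 sequentially versus 3 at the Nash outcome: worse off.

worse off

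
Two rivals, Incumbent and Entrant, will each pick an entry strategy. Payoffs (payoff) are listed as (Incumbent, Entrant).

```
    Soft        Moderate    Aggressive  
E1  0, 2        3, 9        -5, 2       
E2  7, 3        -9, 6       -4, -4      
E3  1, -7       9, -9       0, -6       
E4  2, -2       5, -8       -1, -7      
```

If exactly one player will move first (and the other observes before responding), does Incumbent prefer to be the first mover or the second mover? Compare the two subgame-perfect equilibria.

If Incumbent leads: Entrant's best replies are E1→Moderate, E2→Moderate, E3→Aggressive, E4→Soft; Incumbent's induced payoffs 3, -9, 0, 2; outcome (E1, Moderate), payoffs (3, 9).
If Entrant leads: Incumbent's best replies are Soft→E2, Moderate→E3, Aggressive→E3; Entrant's induced payoffs 3, -9, -6; outcome (E2, Soft), payoffs (7, 3).
Incumbent gets 3 moving first and 7 moving second, so Incumbent prefers to move second.

second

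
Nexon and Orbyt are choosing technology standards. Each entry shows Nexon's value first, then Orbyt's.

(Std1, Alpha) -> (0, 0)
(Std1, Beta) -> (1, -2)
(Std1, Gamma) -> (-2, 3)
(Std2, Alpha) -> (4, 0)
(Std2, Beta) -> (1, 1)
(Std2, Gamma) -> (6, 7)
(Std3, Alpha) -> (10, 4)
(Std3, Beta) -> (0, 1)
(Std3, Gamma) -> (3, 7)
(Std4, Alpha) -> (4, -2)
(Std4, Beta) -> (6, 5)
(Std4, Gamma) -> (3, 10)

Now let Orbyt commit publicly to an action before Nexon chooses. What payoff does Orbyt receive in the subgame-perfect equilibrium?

7

Nexon best-responds to each possible Orbyt move:
- Alpha: Nexon compares 0, 4, 10, 4 and picks Std3; Orbyt would get 4.
- Beta: Nexon compares 1, 1, 0, 6 and picks Std4; Orbyt would get 5.
- Gamma: Nexon compares -2, 6, 3, 3 and picks Std2; Orbyt would get 7.
Orbyt's induced payoffs are 4, 5, 7, so Orbyt commits to Gamma. Subgame-perfect outcome: (Std2, Gamma) with payoffs (6, 7).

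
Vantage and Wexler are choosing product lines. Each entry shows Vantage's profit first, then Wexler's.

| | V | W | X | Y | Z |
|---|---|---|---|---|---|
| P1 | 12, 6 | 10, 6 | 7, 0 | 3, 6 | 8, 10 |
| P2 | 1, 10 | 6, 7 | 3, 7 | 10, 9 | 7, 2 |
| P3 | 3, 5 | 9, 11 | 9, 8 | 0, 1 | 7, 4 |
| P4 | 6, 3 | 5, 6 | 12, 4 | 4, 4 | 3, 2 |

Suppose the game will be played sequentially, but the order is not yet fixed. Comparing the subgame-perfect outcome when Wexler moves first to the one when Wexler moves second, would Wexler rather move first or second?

second

If Vantage leads: Wexler's best replies are P1→Z, P2→V, P3→W, P4→W; Vantage's induced payoffs 8, 1, 9, 5; outcome (P3, W), payoffs (9, 11).
If Wexler leads: Vantage's best replies are V→P1, W→P1, X→P4, Y→P2, Z→P1; Wexler's induced payoffs 6, 6, 4, 9, 10; outcome (P1, Z), payoffs (8, 10).
Wexler gets 10 moving first and 11 moving second, so Wexler prefers to move second.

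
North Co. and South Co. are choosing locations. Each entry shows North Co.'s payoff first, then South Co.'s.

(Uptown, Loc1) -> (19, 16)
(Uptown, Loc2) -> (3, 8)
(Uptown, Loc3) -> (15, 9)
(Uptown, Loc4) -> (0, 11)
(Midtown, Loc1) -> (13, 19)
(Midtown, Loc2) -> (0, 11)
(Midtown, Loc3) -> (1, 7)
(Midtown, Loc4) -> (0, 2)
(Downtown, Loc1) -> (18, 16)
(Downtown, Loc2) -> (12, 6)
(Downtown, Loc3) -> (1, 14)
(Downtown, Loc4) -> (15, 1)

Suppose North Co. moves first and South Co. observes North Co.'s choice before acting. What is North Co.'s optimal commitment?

Uptown

Work backward from South Co.'s decision.
- Uptown → South Co. plays Loc1 (best of 16, 8, 9, 11); North Co. gets 19.
- Midtown → South Co. plays Loc1 (best of 19, 11, 7, 2); North Co. gets 13.
- Downtown → South Co. plays Loc1 (best of 16, 6, 14, 1); North Co. gets 18.
Among 19, 13, 18, the best is 19 at Uptown. Subgame-perfect outcome: (Uptown, Loc1) with payoffs (19, 16).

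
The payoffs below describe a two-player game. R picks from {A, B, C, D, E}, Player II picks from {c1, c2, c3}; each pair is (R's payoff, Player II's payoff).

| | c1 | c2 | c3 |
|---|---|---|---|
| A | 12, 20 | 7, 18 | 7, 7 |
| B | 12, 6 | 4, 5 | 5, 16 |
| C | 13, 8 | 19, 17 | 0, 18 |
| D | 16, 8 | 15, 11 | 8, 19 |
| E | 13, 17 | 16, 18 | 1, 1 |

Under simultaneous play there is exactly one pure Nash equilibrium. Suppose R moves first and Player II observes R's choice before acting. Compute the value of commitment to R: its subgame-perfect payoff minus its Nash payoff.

8

Solve by backward induction (R leads).
- A → Player II plays c1 (best of 20, 18, 7); R gets 12.
- B → Player II plays c3 (best of 6, 5, 16); R gets 5.
- C → Player II plays c3 (best of 8, 17, 18); R gets 0.
- D → Player II plays c3 (best of 8, 11, 19); R gets 8.
- E → Player II plays c2 (best of 17, 18, 1); R gets 16.
R's induced payoffs are 12, 5, 0, 8, 16, so R commits to E. Subgame-perfect outcome: (E, c2) with payoffs (16, 18).
Now find the simultaneous Nash equilibrium.
R's best replies: c1→D; c2→C; c3→D.
Player II's best replies: A→c1; B→c3; C→c3; D→c3; E→c2.
The unique mutual best reply is (D, c3), giving (8, 19).
R's commitment gain: 16 − 8 = 8.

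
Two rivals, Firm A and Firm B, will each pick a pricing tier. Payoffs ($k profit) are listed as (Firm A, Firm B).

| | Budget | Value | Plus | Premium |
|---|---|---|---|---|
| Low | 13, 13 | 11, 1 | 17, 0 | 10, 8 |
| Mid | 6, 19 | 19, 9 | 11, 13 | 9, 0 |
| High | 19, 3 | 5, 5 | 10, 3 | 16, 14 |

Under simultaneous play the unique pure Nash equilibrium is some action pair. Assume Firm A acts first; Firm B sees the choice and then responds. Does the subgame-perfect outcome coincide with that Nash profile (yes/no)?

Work backward from Firm B's decision.
- Low: Firm B compares 13, 1, 0, 8 and picks Budget; Firm A would get 13.
- Mid: Firm B compares 19, 9, 13, 0 and picks Budget; Firm A would get 6.
- High: Firm B compares 3, 5, 3, 14 and picks Premium; Firm A would get 16.
Firm A's induced payoffs are 13, 6, 16, so Firm A commits to High. Subgame-perfect outcome: (High, Premium) with payoffs (16, 14).
Under simultaneous play:
Firm A's best replies: Budget→High; Value→Mid; Plus→Low; Premium→High.
Firm B's best replies: Low→Budget; Mid→Budget; High→Premium.
Only (High, Premium) has each player best-responding; Nash payoffs (16, 14).
Sequential outcome (High, Premium) coincides with the Nash profile (High, Premium).

yes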